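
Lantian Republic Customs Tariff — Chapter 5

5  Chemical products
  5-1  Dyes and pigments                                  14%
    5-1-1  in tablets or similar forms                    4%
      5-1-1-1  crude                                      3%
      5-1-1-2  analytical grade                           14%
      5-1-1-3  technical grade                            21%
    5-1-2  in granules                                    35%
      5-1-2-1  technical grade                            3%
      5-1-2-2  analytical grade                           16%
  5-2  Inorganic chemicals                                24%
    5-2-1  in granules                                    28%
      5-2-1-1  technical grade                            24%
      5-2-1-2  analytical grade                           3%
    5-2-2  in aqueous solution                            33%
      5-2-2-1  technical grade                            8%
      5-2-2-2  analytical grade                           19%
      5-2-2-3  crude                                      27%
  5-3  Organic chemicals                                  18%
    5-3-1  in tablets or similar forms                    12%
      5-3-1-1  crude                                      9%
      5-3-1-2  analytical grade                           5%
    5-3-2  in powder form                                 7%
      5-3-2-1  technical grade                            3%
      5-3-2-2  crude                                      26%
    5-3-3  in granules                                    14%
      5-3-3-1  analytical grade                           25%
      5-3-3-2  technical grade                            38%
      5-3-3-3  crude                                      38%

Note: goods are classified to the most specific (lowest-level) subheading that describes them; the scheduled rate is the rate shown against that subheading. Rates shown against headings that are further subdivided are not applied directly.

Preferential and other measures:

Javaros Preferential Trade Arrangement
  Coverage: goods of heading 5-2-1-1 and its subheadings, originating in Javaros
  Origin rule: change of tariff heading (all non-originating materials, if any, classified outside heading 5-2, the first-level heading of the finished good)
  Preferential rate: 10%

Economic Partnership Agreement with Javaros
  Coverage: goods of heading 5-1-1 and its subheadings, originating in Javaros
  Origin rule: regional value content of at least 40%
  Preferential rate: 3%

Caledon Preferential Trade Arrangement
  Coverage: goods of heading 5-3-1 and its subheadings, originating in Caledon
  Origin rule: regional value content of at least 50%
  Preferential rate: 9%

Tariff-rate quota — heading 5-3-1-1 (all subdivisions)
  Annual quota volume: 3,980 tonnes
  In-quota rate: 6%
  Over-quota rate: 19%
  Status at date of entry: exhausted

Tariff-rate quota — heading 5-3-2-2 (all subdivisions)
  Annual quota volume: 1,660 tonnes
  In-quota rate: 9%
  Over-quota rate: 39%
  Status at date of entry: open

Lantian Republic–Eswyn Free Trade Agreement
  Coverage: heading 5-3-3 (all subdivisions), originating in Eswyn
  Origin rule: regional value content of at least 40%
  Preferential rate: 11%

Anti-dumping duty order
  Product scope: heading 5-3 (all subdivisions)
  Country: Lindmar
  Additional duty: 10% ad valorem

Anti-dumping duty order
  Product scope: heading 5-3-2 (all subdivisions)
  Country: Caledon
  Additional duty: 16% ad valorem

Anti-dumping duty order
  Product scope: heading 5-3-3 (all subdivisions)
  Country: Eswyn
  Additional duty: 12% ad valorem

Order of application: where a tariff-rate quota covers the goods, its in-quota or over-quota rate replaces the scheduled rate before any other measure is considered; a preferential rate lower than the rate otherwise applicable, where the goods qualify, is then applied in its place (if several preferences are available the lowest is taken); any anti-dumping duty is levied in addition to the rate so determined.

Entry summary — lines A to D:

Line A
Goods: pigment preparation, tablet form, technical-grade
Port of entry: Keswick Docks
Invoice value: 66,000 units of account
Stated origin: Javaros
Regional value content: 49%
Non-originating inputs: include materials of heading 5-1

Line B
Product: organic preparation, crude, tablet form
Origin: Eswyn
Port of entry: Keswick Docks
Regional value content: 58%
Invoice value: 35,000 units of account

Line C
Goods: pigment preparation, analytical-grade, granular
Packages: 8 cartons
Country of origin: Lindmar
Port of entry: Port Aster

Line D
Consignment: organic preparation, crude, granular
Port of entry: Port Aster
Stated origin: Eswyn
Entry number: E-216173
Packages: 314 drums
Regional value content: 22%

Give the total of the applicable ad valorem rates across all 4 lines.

Line A: pigment → 5-1; tablet form → 5-1-1; technical-grade → 5-1-1-3. Scheduled 21%. Javaros agreement on 5-2-1-1: 5-1-1-3 not covered; Javaros agreement on 5-1-1: RVC ≥ 40% → 3% available; preferential 3%. → 3%.
Line B: organic → 5-3; tablet form → 5-3-1; crude → 5-3-1-1. Scheduled 9%. quota on 5-3-1-1 exhausted → over-quota 19%; Eswyn agreement on 5-3-3: 5-3-1-1 not covered. → 19%.
Line C: pigment → 5-1; granular → 5-1-2; analytical-grade → 5-1-2-2. Scheduled 16%. No special measure applies. → 16%.
Line D: organic → 5-3; granular → 5-3-3; crude → 5-3-3-3. Scheduled 38%. Eswyn agreement on 5-3-3: RVC < 40%; anti-dumping (Eswyn, 5-3-3): +12%; total 38% + 12% = 50%. → 50%.
Sum: 3% + 19% + 16% + 50% = 88%.

88%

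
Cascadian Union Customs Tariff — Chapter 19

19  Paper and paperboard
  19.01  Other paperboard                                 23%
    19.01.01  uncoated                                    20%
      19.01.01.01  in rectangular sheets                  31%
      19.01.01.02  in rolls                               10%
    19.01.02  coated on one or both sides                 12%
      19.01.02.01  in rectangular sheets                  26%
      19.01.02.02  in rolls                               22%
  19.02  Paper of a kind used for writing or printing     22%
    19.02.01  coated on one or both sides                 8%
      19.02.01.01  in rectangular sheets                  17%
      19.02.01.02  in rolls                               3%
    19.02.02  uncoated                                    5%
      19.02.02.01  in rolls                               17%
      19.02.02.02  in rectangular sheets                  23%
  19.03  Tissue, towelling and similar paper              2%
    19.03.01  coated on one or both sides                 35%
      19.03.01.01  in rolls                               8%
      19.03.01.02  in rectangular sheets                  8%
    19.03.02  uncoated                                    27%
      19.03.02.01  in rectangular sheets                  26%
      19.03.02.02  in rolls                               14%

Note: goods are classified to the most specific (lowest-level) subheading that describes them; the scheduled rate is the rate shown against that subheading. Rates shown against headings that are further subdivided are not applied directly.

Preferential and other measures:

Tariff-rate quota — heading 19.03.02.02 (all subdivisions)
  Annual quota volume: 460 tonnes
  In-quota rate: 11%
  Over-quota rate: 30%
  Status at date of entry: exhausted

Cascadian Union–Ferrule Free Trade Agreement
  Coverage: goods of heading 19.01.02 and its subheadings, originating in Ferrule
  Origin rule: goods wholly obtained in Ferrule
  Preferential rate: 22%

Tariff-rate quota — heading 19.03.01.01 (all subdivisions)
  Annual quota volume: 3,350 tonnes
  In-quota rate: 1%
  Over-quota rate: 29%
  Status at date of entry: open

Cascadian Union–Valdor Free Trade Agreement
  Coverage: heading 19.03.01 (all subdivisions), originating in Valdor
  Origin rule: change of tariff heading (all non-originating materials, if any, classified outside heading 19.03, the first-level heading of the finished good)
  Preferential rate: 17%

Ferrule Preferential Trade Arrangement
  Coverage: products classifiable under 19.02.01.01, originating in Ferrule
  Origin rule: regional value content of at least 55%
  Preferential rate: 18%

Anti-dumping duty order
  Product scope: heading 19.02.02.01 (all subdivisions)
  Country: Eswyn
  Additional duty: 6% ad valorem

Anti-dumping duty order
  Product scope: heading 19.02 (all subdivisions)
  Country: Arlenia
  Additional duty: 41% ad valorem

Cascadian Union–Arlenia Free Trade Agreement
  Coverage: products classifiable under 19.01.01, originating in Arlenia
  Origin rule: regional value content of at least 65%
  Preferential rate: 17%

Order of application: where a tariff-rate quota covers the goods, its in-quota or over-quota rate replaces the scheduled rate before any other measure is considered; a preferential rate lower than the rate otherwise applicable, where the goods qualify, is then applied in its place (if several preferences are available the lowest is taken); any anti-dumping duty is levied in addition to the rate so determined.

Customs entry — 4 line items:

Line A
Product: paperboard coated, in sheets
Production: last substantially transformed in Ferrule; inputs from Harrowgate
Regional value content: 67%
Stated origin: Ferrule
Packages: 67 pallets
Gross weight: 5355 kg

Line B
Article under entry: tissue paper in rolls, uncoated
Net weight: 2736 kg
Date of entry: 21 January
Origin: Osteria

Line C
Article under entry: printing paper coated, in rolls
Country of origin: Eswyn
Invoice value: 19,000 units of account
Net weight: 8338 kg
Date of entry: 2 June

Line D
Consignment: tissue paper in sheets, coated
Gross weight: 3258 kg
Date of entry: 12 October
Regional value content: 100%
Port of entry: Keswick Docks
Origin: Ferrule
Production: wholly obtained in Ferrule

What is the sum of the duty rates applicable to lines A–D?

67%

Line A: paperboard → 19.01; coated → 19.01.02; in sheets → 19.01.02.01. Scheduled 26%. Ferrule agreement on 19.01.02: not wholly obtained; Ferrule agreement on 19.02.01.01: 19.01.02.01 not covered. → 26%.
Line B: tissue paper → 19.03; uncoated → 19.03.02; in rolls → 19.03.02.02. Scheduled 14%. quota on 19.03.02.02 exhausted → over-quota 30%. → 30%.
Line C: printing paper → 19.02; coated → 19.02.01; in rolls → 19.02.01.02. Scheduled 3%. No special measure applies. → 3%.
Line D: tissue paper → 19.03; coated → 19.03.01; in sheets → 19.03.01.02. Scheduled 8%. Ferrule agreement on 19.01.02: 19.03.01.02 not covered; Ferrule agreement on 19.02.01.01: 19.03.01.02 not covered. → 8%.
Sum: 26% + 30% + 3% + 8% = 67%.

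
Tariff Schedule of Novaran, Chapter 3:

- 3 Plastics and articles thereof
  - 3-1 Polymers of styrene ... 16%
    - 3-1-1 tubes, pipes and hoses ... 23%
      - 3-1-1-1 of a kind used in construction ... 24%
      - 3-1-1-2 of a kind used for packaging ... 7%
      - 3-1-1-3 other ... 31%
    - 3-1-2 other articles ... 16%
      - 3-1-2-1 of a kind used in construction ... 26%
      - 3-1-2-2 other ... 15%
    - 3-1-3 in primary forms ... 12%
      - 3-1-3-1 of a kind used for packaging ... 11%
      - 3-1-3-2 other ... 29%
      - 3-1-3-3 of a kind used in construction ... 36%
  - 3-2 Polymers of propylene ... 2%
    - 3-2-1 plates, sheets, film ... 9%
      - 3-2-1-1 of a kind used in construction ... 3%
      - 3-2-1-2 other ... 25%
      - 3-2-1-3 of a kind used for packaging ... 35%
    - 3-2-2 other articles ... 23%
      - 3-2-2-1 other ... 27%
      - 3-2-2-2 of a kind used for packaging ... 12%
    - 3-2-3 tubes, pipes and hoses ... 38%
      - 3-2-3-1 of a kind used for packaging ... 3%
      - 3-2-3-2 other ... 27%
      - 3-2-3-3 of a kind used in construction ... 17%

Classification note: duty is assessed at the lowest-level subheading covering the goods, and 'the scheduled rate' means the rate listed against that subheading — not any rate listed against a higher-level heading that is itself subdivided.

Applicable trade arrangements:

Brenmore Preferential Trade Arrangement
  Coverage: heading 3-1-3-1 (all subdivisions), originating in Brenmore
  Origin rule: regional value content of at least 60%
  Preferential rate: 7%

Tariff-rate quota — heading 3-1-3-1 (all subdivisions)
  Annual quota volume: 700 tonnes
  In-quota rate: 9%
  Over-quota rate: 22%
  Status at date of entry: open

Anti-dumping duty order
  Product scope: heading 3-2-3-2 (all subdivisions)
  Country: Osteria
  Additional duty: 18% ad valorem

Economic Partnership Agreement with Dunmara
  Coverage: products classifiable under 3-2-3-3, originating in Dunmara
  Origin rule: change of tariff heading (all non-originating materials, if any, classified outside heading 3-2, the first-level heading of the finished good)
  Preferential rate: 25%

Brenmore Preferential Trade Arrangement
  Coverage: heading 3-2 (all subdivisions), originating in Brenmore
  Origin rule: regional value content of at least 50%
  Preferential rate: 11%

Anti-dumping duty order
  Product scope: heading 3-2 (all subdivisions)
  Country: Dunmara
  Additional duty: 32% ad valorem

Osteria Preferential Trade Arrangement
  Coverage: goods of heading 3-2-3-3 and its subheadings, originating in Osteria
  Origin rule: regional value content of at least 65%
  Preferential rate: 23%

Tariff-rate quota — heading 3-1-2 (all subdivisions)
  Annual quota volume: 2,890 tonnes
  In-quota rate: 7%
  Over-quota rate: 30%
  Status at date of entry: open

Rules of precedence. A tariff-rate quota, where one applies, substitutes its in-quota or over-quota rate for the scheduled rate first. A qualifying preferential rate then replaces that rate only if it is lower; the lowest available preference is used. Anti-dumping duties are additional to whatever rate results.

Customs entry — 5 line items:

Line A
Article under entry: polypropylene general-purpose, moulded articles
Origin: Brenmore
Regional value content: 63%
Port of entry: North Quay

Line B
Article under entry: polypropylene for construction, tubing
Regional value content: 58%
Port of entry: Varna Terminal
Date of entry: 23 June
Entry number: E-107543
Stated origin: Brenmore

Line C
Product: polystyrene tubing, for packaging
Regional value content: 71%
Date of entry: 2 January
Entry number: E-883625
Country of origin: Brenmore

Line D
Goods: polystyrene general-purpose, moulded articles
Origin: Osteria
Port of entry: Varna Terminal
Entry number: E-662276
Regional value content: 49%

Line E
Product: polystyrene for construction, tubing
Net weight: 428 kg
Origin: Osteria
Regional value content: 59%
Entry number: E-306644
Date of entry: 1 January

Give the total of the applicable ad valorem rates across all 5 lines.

Line A: polypropylene → 3-2; moulded articles → 3-2-2; general-purpose → 3-2-2-1. Scheduled 27%. Brenmore agreement on 3-1-3-1: 3-2-2-1 not covered; Brenmore agreement on 3-2: RVC ≥ 50% → 11% available; preferential 11%. → 11%.
Line B: polypropylene → 3-2; tubing → 3-2-3; for construction → 3-2-3-3. Scheduled 17%. Brenmore agreement on 3-1-3-1: 3-2-3-3 not covered; Brenmore agreement on 3-2: RVC ≥ 50% → 11% available; preferential 11%. → 11%.
Line C: polystyrene → 3-1; tubing → 3-1-1; for packaging → 3-1-1-2. Scheduled 7%. Brenmore agreement on 3-1-3-1: 3-1-1-2 not covered; Brenmore agreement on 3-2: 3-1-1-2 not covered. → 7%.
Line D: polystyrene → 3-1; moulded articles → 3-1-2; general-purpose → 3-1-2-2. Scheduled 15%. quota on 3-1-2 open → in-quota 7%; Osteria agreement on 3-2-3-3: 3-1-2-2 not covered. → 7%.
Line E: polystyrene → 3-1; tubing → 3-1-1; for construction → 3-1-1-1. Scheduled 24%. Osteria agreement on 3-2-3-3: 3-1-1-1 not covered. → 24%.
Sum: 11% + 11% + 7% + 7% + 24% = 60%.

60%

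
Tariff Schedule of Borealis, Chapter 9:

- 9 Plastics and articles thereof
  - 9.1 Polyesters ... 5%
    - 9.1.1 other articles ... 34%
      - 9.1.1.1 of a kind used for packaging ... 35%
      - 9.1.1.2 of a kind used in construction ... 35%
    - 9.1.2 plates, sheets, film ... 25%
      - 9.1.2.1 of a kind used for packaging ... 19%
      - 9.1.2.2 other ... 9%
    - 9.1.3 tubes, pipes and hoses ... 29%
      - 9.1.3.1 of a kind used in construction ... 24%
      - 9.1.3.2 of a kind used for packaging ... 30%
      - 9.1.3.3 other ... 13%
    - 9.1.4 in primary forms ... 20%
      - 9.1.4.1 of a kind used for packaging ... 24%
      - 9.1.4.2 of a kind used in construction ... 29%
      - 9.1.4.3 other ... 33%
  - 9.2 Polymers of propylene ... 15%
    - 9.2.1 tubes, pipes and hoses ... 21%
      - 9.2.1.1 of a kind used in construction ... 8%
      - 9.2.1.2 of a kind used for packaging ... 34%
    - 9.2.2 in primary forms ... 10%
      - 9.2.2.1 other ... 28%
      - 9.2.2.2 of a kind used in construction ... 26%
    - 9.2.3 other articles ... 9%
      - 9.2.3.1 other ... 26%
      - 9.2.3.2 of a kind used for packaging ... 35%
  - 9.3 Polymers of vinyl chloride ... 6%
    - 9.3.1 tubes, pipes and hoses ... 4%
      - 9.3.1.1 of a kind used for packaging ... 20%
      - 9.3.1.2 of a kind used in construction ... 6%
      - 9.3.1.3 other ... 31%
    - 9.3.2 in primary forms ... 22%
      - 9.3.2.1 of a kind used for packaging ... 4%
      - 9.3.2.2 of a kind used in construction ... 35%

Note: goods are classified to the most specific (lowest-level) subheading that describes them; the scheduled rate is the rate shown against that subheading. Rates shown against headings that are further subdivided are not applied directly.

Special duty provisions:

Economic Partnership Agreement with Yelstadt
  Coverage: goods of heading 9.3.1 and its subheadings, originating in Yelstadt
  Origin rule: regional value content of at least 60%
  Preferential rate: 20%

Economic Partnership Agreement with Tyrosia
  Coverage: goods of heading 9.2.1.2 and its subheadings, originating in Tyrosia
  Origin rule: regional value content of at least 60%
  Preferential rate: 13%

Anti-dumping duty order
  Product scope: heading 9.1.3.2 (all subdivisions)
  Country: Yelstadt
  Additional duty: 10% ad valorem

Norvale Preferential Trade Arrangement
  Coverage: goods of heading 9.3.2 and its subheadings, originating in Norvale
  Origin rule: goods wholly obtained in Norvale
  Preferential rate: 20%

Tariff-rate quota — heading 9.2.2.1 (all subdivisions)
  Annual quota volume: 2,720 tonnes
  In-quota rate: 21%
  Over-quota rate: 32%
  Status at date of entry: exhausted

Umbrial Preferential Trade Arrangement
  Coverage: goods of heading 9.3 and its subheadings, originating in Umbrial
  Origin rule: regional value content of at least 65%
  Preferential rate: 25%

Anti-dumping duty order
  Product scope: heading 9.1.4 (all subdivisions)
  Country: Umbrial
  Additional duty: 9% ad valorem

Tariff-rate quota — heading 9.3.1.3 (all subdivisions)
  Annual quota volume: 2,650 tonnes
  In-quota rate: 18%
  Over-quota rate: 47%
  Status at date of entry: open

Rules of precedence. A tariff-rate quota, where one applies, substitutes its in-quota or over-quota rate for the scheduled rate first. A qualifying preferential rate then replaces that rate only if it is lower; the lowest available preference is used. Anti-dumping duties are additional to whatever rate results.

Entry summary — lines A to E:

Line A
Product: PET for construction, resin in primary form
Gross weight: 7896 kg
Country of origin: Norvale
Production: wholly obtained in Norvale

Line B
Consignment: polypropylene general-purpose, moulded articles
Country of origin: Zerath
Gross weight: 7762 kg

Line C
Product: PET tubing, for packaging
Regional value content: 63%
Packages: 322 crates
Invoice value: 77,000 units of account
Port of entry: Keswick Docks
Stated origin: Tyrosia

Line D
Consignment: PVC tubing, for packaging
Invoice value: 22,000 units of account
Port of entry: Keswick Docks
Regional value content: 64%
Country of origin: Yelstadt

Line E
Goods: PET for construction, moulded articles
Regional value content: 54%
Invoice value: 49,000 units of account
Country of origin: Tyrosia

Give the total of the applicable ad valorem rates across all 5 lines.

140%

Line A: PET → 9.1; resin in primary form → 9.1.4; for construction → 9.1.4.2. Scheduled 29%. Norvale agreement on 9.3.2: 9.1.4.2 not covered. → 29%.
Line B: polypropylene → 9.2; moulded articles → 9.2.3; general-purpose → 9.2.3.1. Scheduled 26%. No special measure applies. → 26%.
Line C: PET → 9.1; tubing → 9.1.3; for packaging → 9.1.3.2. Scheduled 30%. Tyrosia agreement on 9.2.1.2: 9.1.3.2 not covered. → 30%.
Line D: PVC → 9.3; tubing → 9.3.1; for packaging → 9.3.1.1. Scheduled 20%. Yelstadt agreement on 9.3.1: RVC ≥ 60% → 20% available; preference 20% not lower than 20% → no reduction. → 20%.
Line E: PET → 9.1; moulded articles → 9.1.1; for construction → 9.1.1.2. Scheduled 35%. Tyrosia agreement on 9.2.1.2: 9.1.1.2 not covered. → 35%.
Sum: 29% + 26% + 30% + 20% + 35% = 140%.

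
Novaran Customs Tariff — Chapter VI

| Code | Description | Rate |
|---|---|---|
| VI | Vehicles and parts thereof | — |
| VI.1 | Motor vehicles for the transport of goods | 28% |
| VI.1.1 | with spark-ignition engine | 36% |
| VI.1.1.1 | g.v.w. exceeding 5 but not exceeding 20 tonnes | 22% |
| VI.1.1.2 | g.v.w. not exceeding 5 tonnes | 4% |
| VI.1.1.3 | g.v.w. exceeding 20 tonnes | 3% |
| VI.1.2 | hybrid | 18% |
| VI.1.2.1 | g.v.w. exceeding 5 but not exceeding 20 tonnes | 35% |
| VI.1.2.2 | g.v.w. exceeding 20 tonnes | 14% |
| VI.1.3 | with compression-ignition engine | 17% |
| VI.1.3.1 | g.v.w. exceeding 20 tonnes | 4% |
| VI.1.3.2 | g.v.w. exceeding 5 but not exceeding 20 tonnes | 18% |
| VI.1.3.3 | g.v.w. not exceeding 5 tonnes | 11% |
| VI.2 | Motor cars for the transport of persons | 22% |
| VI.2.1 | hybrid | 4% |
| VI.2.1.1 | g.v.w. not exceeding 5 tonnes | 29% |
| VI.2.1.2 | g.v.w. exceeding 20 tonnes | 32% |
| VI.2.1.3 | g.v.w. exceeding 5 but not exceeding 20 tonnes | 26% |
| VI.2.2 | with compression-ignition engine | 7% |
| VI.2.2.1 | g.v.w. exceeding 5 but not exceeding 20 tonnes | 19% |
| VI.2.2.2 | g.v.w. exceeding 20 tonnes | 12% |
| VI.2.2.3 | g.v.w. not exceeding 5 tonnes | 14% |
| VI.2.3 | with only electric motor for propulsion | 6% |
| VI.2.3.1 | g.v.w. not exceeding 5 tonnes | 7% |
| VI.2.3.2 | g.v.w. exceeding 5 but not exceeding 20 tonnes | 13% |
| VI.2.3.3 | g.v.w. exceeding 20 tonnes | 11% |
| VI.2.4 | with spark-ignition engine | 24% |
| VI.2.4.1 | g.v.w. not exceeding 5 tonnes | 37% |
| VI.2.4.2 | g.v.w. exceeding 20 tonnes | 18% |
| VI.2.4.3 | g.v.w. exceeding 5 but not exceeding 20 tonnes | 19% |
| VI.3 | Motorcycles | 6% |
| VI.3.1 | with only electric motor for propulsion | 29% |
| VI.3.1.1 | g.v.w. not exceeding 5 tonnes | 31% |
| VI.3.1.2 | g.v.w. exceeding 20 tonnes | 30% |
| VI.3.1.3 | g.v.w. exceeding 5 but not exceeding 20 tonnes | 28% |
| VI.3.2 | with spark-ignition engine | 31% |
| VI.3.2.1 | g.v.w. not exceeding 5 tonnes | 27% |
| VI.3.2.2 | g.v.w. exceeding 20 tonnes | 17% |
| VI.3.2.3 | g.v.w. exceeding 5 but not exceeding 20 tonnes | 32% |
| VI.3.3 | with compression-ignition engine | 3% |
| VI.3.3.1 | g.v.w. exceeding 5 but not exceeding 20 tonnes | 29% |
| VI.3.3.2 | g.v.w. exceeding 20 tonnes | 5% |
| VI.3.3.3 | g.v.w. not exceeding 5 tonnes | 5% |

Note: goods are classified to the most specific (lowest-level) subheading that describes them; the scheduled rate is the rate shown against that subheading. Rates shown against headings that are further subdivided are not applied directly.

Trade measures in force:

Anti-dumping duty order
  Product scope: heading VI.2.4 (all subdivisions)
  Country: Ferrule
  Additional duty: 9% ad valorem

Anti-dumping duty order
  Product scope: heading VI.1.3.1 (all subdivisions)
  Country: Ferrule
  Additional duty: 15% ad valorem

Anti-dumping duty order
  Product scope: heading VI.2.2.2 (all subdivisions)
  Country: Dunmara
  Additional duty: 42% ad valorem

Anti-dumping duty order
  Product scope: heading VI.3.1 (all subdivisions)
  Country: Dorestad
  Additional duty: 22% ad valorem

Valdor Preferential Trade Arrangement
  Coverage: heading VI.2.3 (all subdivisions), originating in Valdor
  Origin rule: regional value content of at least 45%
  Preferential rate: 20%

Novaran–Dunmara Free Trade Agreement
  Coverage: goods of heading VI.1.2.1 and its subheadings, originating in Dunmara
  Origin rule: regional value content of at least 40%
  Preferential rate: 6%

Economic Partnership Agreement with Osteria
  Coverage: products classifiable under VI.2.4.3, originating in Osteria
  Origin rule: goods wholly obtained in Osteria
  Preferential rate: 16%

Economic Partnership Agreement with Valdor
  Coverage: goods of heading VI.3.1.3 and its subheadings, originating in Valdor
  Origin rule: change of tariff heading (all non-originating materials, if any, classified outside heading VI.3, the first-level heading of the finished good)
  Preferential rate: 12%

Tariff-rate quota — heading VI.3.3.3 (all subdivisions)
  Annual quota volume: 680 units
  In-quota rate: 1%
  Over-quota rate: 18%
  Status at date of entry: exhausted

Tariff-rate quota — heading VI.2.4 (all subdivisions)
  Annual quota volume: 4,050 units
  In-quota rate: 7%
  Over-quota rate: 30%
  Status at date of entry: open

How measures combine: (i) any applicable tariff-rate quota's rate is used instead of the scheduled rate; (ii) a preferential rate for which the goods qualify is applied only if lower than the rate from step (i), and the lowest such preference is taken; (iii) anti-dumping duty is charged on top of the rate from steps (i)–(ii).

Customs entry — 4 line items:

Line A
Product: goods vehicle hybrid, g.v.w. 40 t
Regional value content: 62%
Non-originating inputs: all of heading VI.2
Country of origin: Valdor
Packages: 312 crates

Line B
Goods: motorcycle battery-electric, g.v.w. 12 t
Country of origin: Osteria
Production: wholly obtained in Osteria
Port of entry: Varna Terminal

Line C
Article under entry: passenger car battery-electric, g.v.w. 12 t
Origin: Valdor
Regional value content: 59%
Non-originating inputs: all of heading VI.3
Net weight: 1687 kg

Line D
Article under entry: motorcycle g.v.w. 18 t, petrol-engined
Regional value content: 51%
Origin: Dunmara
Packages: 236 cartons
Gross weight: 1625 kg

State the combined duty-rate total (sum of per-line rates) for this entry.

Line A: goods vehicle → VI.1; hybrid → VI.1.2; g.v.w. 40 t → VI.1.2.2. Scheduled 14%. Valdor agreement on VI.2.3: VI.1.2.2 not covered; Valdor agreement on VI.3.1.3: VI.1.2.2 not covered. → 14%.
Line B: motorcycle → VI.3; battery-electric → VI.3.1; g.v.w. 12 t → VI.3.1.3. Scheduled 28%. Osteria agreement on VI.2.4.3: VI.3.1.3 not covered. → 28%.
Line C: passenger car → VI.2; battery-electric → VI.2.3; g.v.w. 12 t → VI.2.3.2. Scheduled 13%. Valdor agreement on VI.2.3: RVC ≥ 45% → 20% available; Valdor agreement on VI.3.1.3: VI.2.3.2 not covered; preference 20% not lower than 13% → no reduction. → 13%.
Line D: motorcycle → VI.3; petrol-engined → VI.3.2; g.v.w. 18 t → VI.3.2.3. Scheduled 32%. Dunmara agreement on VI.1.2.1: VI.3.2.3 not covered. → 32%.
Sum: 14% + 28% + 13% + 32% = 87%.

87%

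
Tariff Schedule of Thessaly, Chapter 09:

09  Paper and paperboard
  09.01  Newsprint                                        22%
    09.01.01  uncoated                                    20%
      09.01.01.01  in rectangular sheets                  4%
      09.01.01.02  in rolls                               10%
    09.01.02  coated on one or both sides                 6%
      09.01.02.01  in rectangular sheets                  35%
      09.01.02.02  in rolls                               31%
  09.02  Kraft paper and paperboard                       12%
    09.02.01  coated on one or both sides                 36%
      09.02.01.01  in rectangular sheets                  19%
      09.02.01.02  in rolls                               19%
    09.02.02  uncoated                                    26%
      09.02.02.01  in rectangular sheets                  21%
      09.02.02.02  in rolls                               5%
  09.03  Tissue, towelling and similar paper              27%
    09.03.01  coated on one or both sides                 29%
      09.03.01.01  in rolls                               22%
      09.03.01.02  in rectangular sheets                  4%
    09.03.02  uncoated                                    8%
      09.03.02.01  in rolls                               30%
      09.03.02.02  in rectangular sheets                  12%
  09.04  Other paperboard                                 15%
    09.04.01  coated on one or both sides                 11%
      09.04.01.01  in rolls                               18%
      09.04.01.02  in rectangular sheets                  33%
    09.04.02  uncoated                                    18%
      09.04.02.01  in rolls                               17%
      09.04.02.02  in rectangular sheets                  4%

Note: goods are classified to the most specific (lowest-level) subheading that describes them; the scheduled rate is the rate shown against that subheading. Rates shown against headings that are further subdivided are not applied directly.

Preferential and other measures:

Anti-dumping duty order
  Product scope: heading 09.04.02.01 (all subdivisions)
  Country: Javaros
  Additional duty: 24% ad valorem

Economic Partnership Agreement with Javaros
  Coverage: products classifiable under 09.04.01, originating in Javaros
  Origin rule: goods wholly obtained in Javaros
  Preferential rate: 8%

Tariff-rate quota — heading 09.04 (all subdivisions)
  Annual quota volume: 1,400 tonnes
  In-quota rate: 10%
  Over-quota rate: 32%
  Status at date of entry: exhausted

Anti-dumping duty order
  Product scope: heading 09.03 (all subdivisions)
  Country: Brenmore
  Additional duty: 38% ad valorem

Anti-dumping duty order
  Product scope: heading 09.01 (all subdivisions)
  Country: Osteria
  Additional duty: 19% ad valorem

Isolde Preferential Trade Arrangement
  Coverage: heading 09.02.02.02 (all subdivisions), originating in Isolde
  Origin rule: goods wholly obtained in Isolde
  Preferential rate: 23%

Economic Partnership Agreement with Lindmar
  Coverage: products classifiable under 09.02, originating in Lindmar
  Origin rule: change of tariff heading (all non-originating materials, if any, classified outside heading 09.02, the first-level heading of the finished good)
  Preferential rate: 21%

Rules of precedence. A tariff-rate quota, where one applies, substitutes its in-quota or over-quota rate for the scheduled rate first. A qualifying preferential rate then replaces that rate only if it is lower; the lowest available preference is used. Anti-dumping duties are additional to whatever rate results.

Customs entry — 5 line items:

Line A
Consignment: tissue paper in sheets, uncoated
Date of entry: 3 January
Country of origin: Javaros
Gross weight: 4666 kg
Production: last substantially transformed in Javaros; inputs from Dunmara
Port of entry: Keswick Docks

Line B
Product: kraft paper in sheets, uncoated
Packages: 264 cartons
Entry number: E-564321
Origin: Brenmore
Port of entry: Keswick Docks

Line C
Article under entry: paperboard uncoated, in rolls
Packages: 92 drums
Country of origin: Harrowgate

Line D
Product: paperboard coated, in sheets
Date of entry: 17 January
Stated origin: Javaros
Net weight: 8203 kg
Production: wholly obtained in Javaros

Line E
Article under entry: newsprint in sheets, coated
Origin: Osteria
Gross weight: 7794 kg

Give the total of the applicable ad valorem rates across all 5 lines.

127%

Line A: tissue paper → 09.03; uncoated → 09.03.02; in sheets → 09.03.02.02. Scheduled 12%. Javaros agreement on 09.04.01: 09.03.02.02 not covered. → 12%.
Line B: kraft paper → 09.02; uncoated → 09.02.02; in sheets → 09.02.02.01. Scheduled 21%. No special measure applies. → 21%.
Line C: paperboard → 09.04; uncoated → 09.04.02; in rolls → 09.04.02.01. Scheduled 17%. quota on 09.04 exhausted → over-quota 32%. → 32%.
Line D: paperboard → 09.04; coated → 09.04.01; in sheets → 09.04.01.02. Scheduled 33%. quota on 09.04 exhausted → over-quota 32%; Javaros agreement on 09.04.01: wholly obtained → 8% available; preferential 8%. → 8%.
Line E: newsprint → 09.01; coated → 09.01.02; in sheets → 09.01.02.01. Scheduled 35%. anti-dumping (Osteria, 09.01): +19%; total 35% + 19% = 54%. → 54%.
Sum: 12% + 21% + 32% + 8% + 54% = 127%.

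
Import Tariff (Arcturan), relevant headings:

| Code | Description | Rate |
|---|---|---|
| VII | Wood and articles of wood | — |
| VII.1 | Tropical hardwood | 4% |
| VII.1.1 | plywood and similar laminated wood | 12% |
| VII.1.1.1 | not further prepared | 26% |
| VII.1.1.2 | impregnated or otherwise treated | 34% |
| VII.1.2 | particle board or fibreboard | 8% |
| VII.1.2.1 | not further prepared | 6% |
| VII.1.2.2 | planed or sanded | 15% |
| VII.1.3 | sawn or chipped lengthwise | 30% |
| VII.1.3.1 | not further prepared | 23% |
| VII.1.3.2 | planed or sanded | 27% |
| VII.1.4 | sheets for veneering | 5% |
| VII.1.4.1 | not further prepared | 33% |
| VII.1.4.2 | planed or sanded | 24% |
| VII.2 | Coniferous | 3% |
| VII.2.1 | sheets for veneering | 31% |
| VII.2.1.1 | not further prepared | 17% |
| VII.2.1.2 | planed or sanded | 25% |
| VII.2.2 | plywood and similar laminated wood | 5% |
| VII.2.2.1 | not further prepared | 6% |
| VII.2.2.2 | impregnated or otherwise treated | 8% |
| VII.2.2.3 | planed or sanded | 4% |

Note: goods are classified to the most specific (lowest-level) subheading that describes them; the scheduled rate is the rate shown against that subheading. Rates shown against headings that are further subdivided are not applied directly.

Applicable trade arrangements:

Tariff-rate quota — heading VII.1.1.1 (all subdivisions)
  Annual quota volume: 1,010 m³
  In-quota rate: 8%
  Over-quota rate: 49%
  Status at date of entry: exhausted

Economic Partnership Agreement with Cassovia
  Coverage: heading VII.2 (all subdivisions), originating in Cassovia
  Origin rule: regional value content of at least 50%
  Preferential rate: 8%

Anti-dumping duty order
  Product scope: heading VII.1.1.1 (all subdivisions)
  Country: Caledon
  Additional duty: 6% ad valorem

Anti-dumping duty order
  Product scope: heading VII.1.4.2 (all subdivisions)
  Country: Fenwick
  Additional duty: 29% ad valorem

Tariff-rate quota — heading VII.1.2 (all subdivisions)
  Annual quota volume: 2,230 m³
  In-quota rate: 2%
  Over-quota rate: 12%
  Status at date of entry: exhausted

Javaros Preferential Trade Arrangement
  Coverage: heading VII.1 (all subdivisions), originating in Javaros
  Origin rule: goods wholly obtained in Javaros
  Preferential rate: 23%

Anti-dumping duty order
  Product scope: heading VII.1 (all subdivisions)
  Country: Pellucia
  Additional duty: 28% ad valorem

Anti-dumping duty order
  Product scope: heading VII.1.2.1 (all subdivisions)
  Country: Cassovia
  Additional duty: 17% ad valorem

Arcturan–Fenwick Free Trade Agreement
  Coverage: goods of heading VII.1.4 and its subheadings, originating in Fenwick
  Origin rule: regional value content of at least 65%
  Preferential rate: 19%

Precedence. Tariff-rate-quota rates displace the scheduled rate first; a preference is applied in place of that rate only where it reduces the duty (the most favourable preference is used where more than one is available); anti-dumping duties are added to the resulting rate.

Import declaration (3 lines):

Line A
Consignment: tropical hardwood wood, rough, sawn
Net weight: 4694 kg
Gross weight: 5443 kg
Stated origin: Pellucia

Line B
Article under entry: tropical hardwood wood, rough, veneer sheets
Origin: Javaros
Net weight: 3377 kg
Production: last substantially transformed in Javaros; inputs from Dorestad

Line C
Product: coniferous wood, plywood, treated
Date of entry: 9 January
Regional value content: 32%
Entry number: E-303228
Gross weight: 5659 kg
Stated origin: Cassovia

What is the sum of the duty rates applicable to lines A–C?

Line A: tropical hardwood → VII.1; sawn → VII.1.3; rough → VII.1.3.1. Scheduled 23%. anti-dumping (Pellucia, VII.1): +28%; total 23% + 28% = 51%. → 51%.
Line B: tropical hardwood → VII.1; veneer sheets → VII.1.4; rough → VII.1.4.1. Scheduled 33%. Javaros agreement on VII.1: not wholly obtained. → 33%.
Line C: coniferous → VII.2; plywood → VII.2.2; treated → VII.2.2.2. Scheduled 8%. Cassovia agreement on VII.2: RVC < 50%. → 8%.
Sum: 51% + 33% + 8% = 92%.

92%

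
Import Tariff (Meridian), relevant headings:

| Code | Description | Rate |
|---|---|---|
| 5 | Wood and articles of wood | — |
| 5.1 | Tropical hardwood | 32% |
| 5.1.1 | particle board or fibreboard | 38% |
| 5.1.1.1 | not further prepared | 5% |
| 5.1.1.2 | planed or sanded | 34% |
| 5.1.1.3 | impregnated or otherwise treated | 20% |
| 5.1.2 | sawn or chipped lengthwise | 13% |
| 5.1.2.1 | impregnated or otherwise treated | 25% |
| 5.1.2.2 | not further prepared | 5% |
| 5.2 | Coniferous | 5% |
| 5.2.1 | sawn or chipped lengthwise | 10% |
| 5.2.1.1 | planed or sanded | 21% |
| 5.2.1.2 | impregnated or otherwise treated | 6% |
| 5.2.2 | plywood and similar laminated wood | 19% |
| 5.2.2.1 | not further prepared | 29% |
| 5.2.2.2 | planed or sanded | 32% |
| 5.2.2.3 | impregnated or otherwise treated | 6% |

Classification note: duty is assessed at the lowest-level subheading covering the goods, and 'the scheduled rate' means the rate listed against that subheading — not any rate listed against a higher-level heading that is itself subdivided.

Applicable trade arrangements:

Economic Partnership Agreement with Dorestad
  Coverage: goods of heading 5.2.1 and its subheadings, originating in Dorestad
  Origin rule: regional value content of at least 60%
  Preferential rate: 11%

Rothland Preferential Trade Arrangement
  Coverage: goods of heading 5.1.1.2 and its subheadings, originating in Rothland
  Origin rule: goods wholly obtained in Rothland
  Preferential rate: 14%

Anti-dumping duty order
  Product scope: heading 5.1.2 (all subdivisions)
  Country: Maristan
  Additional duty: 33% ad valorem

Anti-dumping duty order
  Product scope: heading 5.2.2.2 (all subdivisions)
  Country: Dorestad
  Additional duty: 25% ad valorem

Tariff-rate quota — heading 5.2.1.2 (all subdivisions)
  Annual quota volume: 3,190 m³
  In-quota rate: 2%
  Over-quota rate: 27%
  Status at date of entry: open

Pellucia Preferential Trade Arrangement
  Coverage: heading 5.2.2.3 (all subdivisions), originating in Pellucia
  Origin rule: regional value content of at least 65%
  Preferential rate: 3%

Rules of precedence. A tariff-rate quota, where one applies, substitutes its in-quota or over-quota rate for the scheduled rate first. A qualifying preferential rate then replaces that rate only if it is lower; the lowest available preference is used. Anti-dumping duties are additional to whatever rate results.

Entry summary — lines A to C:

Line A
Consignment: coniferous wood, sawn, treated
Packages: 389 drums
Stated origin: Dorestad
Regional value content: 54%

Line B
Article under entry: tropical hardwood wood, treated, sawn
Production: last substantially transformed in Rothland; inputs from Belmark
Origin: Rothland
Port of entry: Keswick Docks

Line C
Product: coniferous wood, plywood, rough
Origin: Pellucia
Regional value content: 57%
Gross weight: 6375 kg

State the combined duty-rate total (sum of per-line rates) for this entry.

56%

Line A: coniferous → 5.2; sawn → 5.2.1; treated → 5.2.1.2. Scheduled 6%. quota on 5.2.1.2 open → in-quota 2%; Dorestad agreement on 5.2.1: RVC < 60%. → 2%.
Line B: tropical hardwood → 5.1; sawn → 5.1.2; treated → 5.1.2.1. Scheduled 25%. Rothland agreement on 5.1.1.2: 5.1.2.1 not covered. → 25%.
Line C: coniferous → 5.2; plywood → 5.2.2; rough → 5.2.2.1. Scheduled 29%. Pellucia agreement on 5.2.2.3: 5.2.2.1 not covered. → 29%.
Sum: 2% + 25% + 29% = 56%.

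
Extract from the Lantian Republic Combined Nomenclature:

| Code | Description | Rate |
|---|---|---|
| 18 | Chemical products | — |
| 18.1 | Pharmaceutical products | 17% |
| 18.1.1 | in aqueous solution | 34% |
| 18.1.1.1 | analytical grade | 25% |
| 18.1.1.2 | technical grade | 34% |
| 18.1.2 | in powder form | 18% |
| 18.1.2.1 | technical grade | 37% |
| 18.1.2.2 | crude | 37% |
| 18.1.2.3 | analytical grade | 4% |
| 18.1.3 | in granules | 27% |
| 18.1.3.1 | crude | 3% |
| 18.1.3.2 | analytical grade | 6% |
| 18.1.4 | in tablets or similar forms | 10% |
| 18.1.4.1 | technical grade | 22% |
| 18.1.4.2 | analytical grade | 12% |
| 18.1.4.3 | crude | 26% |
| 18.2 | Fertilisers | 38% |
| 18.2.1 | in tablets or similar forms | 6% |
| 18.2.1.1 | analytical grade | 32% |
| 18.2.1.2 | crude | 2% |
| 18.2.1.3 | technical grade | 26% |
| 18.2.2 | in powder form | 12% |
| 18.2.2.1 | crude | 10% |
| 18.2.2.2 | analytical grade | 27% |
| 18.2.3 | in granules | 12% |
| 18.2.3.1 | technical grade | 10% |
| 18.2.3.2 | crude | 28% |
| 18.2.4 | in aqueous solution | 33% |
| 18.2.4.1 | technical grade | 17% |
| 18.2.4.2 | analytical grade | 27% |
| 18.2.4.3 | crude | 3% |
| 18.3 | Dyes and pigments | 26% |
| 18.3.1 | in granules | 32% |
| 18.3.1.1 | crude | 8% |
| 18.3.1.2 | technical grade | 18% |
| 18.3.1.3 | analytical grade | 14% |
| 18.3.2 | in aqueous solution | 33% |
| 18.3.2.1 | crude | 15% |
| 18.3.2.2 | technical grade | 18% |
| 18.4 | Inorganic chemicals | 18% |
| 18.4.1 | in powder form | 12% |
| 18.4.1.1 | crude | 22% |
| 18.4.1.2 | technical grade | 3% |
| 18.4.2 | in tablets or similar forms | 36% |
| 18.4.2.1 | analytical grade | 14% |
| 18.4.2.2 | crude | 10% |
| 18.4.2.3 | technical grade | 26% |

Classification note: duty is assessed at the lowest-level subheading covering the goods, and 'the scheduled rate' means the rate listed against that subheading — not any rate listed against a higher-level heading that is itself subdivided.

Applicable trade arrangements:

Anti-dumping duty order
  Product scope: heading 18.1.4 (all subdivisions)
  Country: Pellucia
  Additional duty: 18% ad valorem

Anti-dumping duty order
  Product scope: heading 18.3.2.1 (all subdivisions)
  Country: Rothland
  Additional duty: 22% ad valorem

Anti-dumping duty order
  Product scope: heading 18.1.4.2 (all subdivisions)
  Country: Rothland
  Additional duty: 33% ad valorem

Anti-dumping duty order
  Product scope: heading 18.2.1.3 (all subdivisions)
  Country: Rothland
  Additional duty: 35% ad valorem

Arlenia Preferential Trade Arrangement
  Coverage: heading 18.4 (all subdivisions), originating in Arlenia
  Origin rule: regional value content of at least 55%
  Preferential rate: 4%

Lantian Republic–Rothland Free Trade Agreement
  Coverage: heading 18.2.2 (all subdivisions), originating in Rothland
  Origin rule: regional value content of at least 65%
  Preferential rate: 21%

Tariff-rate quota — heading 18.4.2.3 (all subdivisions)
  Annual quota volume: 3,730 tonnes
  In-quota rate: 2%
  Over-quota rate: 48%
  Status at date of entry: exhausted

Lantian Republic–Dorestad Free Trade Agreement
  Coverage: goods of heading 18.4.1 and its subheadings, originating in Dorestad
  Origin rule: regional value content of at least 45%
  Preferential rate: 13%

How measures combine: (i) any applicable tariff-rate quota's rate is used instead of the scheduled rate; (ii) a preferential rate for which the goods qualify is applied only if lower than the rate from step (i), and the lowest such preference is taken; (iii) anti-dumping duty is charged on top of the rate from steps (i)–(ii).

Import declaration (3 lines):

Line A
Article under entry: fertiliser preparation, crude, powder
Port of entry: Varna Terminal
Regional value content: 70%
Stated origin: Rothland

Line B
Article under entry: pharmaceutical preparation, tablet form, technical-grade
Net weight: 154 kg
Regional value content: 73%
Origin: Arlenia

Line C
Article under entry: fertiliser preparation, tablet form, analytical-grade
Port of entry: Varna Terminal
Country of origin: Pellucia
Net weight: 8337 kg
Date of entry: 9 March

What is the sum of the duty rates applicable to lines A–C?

64%

Line A: fertiliser → 18.2; powder → 18.2.2; crude → 18.2.2.1. Scheduled 10%. Rothland agreement on 18.2.2: RVC ≥ 65% → 21% available; preference 21% not lower than 10% → no reduction. → 10%.
Line B: pharmaceutical → 18.1; tablet form → 18.1.4; technical-grade → 18.1.4.1. Scheduled 22%. Arlenia agreement on 18.4: 18.1.4.1 not covered. → 22%.
Line C: fertiliser → 18.2; tablet form → 18.2.1; analytical-grade → 18.2.1.1. Scheduled 32%. No special measure applies. → 32%.
Sum: 10% + 22% + 32% = 64%.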